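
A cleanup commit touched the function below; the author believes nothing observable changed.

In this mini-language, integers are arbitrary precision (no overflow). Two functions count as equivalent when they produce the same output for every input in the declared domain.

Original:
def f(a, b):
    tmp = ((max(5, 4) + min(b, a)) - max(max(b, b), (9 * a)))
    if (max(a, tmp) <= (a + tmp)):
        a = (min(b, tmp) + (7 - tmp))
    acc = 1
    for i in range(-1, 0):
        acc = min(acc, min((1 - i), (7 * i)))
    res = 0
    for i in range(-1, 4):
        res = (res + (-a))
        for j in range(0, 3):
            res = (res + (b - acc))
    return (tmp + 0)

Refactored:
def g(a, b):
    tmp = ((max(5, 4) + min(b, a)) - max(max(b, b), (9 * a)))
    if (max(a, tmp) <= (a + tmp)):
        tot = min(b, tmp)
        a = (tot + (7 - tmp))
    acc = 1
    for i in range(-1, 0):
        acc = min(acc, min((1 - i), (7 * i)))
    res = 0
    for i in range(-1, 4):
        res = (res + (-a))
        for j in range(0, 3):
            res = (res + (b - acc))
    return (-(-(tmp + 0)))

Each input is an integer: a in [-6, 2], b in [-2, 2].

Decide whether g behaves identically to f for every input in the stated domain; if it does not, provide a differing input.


This is a faithful refactor — local variable names differ; statement counts differ, but the computed results match everywhere.
Spot check at a=-2, b=0 — f: tmp = 3; (max(a, tmp) <= (a + tmp)) -> false; acc = 1; [i=-1]; acc = -7; res = 0; [i=-1]; res = 2; [j=0]; res = 9; [j=1]; res = 16; [j=2]; res = 23; [i=0]; res = 25; [j=0]; res = 32; [j=1]; res = 39; [j=2]; res = 46; [i=1]; res = 48; [j=0]; res = 55; [j=1]; res = 62; [j=2]; res = 69; [i=2]; res = 71; [j=0]; res = 78; [j=1]; res = 85; [j=2]; res = 92; [i=3]; res = 94; [j=0]; res = 101; [j=1]; res = 108; [j=2]; res = 115; return 3. g: tmp = 3; (max(a, tmp) <= (a + tmp)) -> false; acc = 1; [i=-1]; acc = -7; res = 0; [i=-1]; res = 2; [j=0]; res = 9; [j=1]; res = 16; [j=2]; res = 23; [i=0]; res = 25; [j=0]; res = 32; [j=1]; res = 39; [j=2]; res = 46; [i=1]; res = 48; [j=0]; res = 55; [j=1]; res = 62; [j=2]; res = 69; [i=2]; res = 71; [j=0]; res = 78; [j=1]; res = 85; [j=2]; res = 92; [i=3]; res = 94; [j=0]; res = 101; [j=1]; res = 108; [j=2]; res = 115; return 3. Both give 3.
Across all 45 domain points the two functions coincide.
verdict: equivalent


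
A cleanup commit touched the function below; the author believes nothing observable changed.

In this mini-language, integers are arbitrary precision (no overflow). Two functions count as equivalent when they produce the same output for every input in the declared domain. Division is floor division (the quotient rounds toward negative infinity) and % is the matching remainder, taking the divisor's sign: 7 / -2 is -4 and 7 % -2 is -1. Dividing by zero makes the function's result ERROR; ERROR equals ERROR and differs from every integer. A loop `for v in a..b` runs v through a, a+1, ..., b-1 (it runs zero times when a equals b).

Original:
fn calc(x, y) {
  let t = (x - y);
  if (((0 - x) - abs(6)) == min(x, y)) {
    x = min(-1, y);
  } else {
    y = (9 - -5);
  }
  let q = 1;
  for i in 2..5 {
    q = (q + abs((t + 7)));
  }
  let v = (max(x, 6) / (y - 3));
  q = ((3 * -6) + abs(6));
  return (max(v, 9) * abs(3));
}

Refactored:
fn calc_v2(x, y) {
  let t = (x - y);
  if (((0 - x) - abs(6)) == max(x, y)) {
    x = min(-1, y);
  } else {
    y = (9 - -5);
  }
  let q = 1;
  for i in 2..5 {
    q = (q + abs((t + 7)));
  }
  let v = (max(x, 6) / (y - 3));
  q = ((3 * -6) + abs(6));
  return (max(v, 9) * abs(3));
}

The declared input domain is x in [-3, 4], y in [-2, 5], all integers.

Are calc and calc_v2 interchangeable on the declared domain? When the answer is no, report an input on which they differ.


Input x=-3, y=3: ERROR from calc versus 27 from calc_v2.
verdict: not equivalent; witness: x=-3, y=3


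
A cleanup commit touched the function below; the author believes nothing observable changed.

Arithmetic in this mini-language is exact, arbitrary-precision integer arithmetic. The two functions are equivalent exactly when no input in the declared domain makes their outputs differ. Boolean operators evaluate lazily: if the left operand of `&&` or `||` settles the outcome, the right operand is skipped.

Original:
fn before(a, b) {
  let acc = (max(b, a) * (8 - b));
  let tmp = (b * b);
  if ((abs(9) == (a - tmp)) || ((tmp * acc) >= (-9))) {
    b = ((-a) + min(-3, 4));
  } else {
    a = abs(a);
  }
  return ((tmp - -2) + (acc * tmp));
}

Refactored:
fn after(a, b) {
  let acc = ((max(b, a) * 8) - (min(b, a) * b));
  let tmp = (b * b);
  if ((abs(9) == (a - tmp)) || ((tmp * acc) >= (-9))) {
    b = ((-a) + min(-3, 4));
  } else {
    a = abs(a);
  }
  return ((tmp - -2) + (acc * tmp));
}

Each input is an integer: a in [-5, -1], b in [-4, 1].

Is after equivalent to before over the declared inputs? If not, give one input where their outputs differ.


a=-5, b=-4 yields -750 from before but -814 from after.
verdict: not equivalent; witness: a=-5, b=-4


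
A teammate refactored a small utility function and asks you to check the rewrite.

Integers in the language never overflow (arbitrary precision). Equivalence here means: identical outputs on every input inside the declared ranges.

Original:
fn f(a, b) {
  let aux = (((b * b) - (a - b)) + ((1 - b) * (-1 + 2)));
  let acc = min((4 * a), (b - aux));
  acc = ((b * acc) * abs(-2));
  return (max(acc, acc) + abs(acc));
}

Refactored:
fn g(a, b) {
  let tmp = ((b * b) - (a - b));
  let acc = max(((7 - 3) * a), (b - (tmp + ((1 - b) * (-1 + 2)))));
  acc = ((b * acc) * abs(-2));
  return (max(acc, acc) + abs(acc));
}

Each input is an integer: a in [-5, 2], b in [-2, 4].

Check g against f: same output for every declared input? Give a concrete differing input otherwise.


There is a counterexample at a=-5, b=-2: 160 on one side, 96 on the other.
f: aux := 10 | acc := -20 | acc := 80 | result 160
g: tmp := 7 | acc := -12 | acc := 48 | result 96
verdict: not equivalent; witness: a=-5, b=-2


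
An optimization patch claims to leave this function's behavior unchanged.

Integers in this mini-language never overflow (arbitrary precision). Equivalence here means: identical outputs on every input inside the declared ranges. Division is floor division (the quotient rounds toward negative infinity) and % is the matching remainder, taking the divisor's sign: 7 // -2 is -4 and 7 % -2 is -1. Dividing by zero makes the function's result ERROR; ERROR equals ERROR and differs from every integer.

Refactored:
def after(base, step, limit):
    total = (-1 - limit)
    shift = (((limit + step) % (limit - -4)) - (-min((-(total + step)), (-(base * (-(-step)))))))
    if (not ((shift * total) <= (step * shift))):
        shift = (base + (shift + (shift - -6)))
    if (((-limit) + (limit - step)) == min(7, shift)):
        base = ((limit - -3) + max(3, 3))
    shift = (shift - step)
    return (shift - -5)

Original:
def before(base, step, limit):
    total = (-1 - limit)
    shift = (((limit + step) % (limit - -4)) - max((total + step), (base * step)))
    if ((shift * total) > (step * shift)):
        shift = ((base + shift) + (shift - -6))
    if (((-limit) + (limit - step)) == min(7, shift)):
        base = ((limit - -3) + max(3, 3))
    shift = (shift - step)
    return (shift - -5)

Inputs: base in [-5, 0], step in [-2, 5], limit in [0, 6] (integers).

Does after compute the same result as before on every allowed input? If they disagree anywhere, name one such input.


Although min/max/abs usage differs; also comparison usage differs; also boolean connective usage differs, 336/336 inputs agree.
verdict: equivalent


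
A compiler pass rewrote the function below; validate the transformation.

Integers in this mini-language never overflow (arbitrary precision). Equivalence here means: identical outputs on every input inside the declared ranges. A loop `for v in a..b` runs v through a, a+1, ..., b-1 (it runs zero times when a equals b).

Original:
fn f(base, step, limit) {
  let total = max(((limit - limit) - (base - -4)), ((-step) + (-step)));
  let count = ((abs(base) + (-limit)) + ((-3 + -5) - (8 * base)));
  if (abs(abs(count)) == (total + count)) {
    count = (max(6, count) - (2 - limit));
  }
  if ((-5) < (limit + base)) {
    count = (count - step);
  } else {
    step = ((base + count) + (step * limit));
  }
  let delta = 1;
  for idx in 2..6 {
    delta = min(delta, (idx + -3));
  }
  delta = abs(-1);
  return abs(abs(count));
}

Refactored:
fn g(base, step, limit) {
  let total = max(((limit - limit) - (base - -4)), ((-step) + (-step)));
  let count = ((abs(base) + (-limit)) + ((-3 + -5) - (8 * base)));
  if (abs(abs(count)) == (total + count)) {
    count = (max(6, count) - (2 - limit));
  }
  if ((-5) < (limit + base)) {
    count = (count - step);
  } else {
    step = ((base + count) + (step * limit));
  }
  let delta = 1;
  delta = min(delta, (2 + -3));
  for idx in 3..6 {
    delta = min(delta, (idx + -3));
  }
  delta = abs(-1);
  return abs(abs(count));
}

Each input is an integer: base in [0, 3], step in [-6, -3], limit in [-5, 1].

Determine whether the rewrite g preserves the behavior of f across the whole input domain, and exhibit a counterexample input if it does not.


This is a faithful refactor — min/max/abs usage differs; statement counts differ; arithmetic usage differs; constant usage differs; loop structure differs, but the computed results match everywhere.
Spot check at base=1, step=-3, limit=0 — f: total becomes 6; next count becomes -15; next (abs(abs(count)) == (total + count)) evaluates to false; next ((-5) < (limit + base)) evaluates to true; next count becomes -12; next delta becomes 1; next at idx=2:; next delta becomes -1; next at idx=3:; next delta becomes -1; next at idx=4:; next delta becomes -1; next at idx=5:; next delta becomes -1; next delta becomes 1; next final value 12. g: total becomes 6; next count becomes -15; next (abs(abs(count)) == (total + count)) evaluates to false; next ((-5) < (limit + base)) evaluates to true; next count becomes -12; next delta becomes 1; next delta becomes -1; next at idx=3:; next delta becomes -1; next at idx=4:; next delta becomes -1; next at idx=5:; next delta becomes -1; next delta becomes 1; next final value 12. Both give 12.
An exhaustive pass over the 112 declared inputs shows identical outputs.
verdict: equivalent


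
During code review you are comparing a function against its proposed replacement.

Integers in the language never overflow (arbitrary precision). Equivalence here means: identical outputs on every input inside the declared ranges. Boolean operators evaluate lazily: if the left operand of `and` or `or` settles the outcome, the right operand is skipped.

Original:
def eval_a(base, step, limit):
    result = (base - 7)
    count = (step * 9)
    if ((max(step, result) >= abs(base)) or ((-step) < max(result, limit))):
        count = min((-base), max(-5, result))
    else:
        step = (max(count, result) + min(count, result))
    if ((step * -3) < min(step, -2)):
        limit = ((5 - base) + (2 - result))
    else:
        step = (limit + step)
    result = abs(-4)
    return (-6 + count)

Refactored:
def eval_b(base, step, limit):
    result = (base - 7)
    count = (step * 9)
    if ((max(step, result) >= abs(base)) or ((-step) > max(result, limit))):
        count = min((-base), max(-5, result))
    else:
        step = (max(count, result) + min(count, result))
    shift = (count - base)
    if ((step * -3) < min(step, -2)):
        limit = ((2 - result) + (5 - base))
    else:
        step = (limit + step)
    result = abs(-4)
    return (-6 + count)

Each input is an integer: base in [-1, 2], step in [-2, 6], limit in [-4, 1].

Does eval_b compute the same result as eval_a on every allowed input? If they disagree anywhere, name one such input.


Input base=-1, step=-2, limit=-4: -24 from eval_a versus -11 from eval_b.
verdict: not equivalent; witness: base=-1, step=-2, limit=-4


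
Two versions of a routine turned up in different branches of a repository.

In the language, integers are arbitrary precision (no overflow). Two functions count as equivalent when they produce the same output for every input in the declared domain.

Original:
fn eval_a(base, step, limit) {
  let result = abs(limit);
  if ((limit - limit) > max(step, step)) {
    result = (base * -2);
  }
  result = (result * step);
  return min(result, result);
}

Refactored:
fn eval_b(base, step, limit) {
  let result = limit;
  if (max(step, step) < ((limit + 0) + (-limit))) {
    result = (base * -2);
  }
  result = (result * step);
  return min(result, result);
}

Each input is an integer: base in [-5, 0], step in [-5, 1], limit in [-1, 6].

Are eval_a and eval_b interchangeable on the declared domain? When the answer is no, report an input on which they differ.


The rewrite breaks on base=-5, step=1, limit=-1, where the results are 1 and -1.
eval_a: result=1, then ((limit - limit) > max(step, step)) is false, then result=1, then returns 1
eval_b: result=-1, then (max(step, step) < ((limit + 0) + (-limit))) is false, then result=-1, then returns -1
verdict: not equivalent; witness: base=-5, step=1, limit=-1


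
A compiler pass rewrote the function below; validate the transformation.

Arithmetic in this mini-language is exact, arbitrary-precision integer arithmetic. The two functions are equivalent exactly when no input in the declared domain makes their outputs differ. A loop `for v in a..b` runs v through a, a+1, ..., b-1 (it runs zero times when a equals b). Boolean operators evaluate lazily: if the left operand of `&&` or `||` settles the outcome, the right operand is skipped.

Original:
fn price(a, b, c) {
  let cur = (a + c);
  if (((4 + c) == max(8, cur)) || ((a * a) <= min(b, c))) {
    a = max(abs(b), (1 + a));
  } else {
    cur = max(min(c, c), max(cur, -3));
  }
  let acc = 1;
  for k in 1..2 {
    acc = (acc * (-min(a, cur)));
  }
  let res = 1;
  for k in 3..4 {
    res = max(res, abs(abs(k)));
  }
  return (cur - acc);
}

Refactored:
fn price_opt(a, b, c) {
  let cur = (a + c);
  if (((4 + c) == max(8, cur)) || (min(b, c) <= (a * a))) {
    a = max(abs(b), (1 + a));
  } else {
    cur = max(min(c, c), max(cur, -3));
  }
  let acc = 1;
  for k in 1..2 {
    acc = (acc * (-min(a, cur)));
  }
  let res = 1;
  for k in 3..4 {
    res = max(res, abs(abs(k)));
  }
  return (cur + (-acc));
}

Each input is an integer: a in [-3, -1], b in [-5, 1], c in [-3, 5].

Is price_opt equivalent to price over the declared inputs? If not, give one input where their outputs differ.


a=-3, b=-5, c=-3 yields -6 from price but -12 from price_opt.
verdict: not equivalent; witness: a=-3, b=-5, c=-3


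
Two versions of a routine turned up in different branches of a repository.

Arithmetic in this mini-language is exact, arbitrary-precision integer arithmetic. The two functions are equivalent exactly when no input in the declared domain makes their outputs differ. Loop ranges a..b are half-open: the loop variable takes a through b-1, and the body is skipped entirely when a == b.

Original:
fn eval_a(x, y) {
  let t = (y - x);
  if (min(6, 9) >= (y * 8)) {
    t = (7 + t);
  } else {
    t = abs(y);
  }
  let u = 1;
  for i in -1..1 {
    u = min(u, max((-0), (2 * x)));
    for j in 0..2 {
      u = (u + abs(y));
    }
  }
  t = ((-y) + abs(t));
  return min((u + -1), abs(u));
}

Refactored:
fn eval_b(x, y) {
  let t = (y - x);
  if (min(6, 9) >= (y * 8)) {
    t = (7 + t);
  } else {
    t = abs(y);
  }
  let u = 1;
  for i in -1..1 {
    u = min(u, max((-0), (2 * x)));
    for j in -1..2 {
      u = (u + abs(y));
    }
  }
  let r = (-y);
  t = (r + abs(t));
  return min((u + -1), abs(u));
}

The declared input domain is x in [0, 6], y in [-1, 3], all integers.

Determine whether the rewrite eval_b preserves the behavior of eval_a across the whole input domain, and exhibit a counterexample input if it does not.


There is a counterexample at x=0, y=-1: 1 on one side, 2 on the other.
eval_a: t = -1; (min(6, 9) >= (y * 8)) -> true; t = 6; u = 1; [i=-1]; u = 0; [j=0]; u = 1; [j=1]; u = 2; [i=0]; u = 0; [j=0]; u = 1; [j=1]; u = 2; t = 7; return 1
eval_b: t = -1; (min(6, 9) >= (y * 8)) -> true; t = 6; u = 1; [i=-1]; u = 0; [j=-1]; u = 1; [j=0]; u = 2; [j=1]; u = 3; [i=0]; u = 0; [j=-1]; u = 1; [j=0]; u = 2; [j=1]; u = 3; r = 1; t = 7; return 2
verdict: not equivalent; witness: x=0, y=-1


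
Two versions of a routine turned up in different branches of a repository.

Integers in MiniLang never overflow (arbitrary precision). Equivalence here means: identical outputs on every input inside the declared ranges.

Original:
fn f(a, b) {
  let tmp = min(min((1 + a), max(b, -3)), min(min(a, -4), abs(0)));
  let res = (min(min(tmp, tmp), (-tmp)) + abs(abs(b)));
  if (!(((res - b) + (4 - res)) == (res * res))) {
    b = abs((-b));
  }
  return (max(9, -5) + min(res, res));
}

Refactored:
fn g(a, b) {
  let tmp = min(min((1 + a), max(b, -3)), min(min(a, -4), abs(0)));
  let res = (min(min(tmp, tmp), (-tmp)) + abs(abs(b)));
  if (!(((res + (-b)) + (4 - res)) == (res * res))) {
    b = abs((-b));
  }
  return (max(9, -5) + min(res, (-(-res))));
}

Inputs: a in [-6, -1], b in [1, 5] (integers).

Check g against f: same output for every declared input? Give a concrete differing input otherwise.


Side by side, the visible changes include: arithmetic usage differs.
Tracing a=-2, b=4: f: tmp=-4, then res=0, then (!(((res - b) + (4 - res)) == (res * res))) is false, then returns 9 | g: tmp=-4, then res=0, then (!(((res + (-b)) + (4 - res)) == (res * res))) is false, then returns 9 — matching result 9.
Every one of the 30 inputs gives matching results.
verdict: equivalent


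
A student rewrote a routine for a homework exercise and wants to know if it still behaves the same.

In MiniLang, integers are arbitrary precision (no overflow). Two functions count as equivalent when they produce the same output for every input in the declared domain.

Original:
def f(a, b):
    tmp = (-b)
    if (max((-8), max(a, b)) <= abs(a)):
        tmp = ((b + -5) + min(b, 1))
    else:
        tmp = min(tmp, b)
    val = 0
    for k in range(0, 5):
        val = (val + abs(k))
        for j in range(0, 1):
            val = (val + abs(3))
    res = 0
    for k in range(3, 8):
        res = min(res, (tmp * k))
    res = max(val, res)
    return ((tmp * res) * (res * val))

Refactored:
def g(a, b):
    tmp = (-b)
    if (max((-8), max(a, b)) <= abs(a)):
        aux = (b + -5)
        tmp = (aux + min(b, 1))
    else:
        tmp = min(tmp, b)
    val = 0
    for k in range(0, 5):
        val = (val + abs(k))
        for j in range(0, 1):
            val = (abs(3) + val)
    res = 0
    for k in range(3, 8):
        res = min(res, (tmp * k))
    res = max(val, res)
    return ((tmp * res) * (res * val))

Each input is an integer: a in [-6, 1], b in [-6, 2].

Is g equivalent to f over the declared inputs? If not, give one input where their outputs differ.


Equivalent — the differences include local variable names differ, and statement counts differ, yet no declared input distinguishes the two.
As a probe, take a=-5, b=-1: f runs tmp becomes 1; next (max((-8), max(a, b)) <= abs(a)) evaluates to true; next tmp becomes -7; next val becomes 0; next at k=0:; next val becomes 0; next at j=0:; next val becomes 3; next at k=1:; next val becomes 4; next at j=0:; next val becomes 7; next at k=2:; next val becomes 9; next at j=0:; next val becomes 12; next at k=3:; next val becomes 15; next at j=0:; next val becomes 18; next at k=4:; next val becomes 22; next at j=0:; next val becomes 25; next res becomes 0; next at k=3:; next res becomes -21; next at k=4:; next res becomes -28; next at k=5:; next res becomes -35; next at k=6:; next res becomes -42; next at k=7:; next res becomes -49; next res becomes 25; next final value -109375; g runs tmp becomes 1; next (max((-8), max(a, b)) <= abs(a)) evaluates to true; next aux becomes -6; next tmp becomes -7; next val becomes 0; next at k=0:; next val becomes 0; next at j=0:; next val becomes 3; next at k=1:; next val becomes 4; next at j=0:; next val becomes 7; next at k=2:; next val becomes 9; next at j=0:; next val becomes 12; next at k=3:; next val becomes 15; next at j=0:; next val becomes 18; next at k=4:; next val becomes 22; next at j=0:; next val becomes 25; next res becomes 0; next at k=3:; next res becomes -21; next at k=4:; next res becomes -28; next at k=5:; next res becomes -35; next at k=6:; next res becomes -42; next at k=7:; next res becomes -49; next res becomes 25; next final value -109375; both end at -109375.
Every one of the 72 inputs gives matching results.
verdict: equivalent


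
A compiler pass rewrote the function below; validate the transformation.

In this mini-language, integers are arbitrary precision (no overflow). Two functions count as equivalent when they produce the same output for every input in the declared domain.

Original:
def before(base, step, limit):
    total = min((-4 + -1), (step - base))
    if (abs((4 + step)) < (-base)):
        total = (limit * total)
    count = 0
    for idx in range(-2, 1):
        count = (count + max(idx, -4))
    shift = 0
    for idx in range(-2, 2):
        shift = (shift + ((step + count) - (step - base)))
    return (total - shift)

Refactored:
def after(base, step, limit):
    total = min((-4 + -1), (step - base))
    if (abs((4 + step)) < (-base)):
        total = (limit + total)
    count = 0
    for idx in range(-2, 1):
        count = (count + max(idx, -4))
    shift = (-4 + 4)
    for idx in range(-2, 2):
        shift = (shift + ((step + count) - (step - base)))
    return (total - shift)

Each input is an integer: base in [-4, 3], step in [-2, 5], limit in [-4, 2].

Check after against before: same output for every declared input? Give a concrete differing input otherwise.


The rewrite breaks on base=-4, step=-2, limit=-4, where the results are 48 and 19.
before: total = -5; (abs((4 + step)) < (-base)) -> true; total = 20; count = 0; [idx=-2]; count = -2; [idx=-1]; count = -3; [idx=0]; count = -3; shift = 0; [idx=-2]; shift = -7; [idx=-1]; shift = -14; [idx=0]; shift = -21; [idx=1]; shift = -28; return 48
after: total = -5; (abs((4 + step)) < (-base)) -> true; total = -9; count = 0; [idx=-2]; count = -2; [idx=-1]; count = -3; [idx=0]; count = -3; shift = 0; [idx=-2]; shift = -7; [idx=-1]; shift = -14; [idx=0]; shift = -21; [idx=1]; shift = -28; return 19
verdict: not equivalent; witness: base=-4, step=-2, limit=-4


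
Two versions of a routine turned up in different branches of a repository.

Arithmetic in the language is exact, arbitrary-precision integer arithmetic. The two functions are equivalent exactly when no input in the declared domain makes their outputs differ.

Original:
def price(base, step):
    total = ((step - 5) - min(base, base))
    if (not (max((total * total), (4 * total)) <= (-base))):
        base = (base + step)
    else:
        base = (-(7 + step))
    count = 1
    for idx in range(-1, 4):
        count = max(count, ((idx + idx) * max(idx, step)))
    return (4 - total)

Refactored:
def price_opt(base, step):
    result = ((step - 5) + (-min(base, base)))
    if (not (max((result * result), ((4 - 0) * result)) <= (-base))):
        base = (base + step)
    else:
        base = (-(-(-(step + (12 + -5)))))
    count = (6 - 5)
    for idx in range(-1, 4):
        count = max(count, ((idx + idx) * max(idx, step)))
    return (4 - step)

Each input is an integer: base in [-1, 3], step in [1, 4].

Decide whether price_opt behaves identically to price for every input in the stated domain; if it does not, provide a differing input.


There is a counterexample at base=-1, step=1: 7 on one side, 3 on the other.
price: total = -3; (not (max((total * total), (4 * total)) <= (-base))) -> true; base = 0; count = 1; [idx=-1]; count = 1; [idx=0]; count = 1; [idx=1]; count = 2; [idx=2]; count = 8; [idx=3]; count = 18; return 7
price_opt: result = -3; (not (max((result * result), ((4 - 0) * result)) <= (-base))) -> true; base = 0; count = 1; [idx=-1]; count = 1; [idx=0]; count = 1; [idx=1]; count = 2; [idx=2]; count = 8; [idx=3]; count = 18; return 3
verdict: not equivalent; witness: base=-1, step=1


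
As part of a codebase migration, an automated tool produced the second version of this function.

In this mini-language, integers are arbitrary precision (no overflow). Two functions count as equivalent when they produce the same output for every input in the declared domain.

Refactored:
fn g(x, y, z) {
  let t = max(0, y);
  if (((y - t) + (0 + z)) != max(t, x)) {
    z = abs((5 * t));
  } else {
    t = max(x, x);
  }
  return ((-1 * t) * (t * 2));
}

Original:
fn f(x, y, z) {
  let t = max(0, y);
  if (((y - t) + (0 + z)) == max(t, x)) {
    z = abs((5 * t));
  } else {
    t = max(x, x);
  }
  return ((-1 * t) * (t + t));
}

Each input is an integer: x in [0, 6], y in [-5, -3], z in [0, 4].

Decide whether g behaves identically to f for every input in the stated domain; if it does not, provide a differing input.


Input x=1, y=-5, z=0: -2 from f versus 0 from g.
verdict: not equivalent; witness: x=1, y=-5, z=0


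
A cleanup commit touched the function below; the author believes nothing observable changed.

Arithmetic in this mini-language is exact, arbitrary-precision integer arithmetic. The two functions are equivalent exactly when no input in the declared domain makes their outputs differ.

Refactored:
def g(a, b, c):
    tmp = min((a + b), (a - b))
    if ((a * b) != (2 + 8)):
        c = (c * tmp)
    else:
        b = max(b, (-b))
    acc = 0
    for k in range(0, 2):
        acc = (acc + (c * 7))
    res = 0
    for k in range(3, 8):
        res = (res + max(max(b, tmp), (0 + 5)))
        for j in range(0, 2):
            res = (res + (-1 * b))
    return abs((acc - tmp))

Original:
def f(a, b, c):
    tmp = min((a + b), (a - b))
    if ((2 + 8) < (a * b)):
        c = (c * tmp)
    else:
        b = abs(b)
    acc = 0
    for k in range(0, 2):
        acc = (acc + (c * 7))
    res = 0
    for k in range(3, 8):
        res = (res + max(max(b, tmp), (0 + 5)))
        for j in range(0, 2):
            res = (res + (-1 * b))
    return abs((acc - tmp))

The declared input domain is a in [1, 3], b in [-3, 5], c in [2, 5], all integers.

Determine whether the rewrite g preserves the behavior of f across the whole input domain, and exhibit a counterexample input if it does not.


Try a=1, b=-3, c=2.
f: tmp becomes -2; next ((2 + 8) < (a * b)) evaluates to false; next b becomes 3; next acc becomes 0; next at k=0:; next acc becomes 14; next at k=1:; next acc becomes 28; next res becomes 0; next at k=3:; next res becomes 5; next at j=0:; next res becomes 2; next at j=1:; next res becomes -1; next at k=4:; next res becomes 4; next at j=0:; next res becomes 1; next at j=1:; next res becomes -2; next at k=5:; next res becomes 3; next at j=0:; next res becomes 0; next at j=1:; next res becomes -3; next at k=6:; next res becomes 2; next at j=0:; next res becomes -1; next at j=1:; next res becomes -4; next at k=7:; next res becomes 1; next at j=0:; next res becomes -2; next at j=1:; next res becomes -5; next final value 30
g: tmp becomes -2; next ((a * b) != (2 + 8)) evaluates to true; next c becomes -4; next acc becomes 0; next at k=0:; next acc becomes -28; next at k=1:; next acc becomes -56; next res becomes 0; next at k=3:; next res becomes 5; next at j=0:; next res becomes 8; next at j=1:; next res becomes 11; next at k=4:; next res becomes 16; next at j=0:; next res becomes 19; next at j=1:; next res becomes 22; next at k=5:; next res becomes 27; next at j=0:; next res becomes 30; next at j=1:; next res becomes 33; next at k=6:; next res becomes 38; next at j=0:; next res becomes 41; next at j=1:; next res becomes 44; next at k=7:; next res becomes 49; next at j=0:; next res becomes 52; next at j=1:; next res becomes 55; next final value 54
30 against 54: the behavior changed.
verdict: not equivalent; witness: a=1, b=-3, c=2


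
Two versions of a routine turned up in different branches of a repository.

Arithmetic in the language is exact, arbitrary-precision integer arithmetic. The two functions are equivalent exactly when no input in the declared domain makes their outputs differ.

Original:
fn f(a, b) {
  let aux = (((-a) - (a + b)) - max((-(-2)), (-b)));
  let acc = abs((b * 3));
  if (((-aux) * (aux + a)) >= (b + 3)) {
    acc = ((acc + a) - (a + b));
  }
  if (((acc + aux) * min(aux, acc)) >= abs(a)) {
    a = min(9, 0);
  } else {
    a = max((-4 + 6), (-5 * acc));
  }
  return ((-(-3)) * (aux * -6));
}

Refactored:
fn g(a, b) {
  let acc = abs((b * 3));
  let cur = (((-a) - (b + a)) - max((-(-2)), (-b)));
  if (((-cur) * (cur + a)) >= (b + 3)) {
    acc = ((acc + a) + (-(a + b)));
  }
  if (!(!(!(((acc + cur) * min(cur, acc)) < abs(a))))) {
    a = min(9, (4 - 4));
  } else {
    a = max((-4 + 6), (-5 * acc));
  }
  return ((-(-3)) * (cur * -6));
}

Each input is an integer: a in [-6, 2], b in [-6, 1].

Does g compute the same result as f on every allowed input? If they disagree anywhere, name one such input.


Reading the diff, among the changes: local variable names differ; also comparison usage differs; also constant usage differs; also boolean connective usage differs; also arithmetic usage differs.
Spot check at a=-3, b=-4 — f: aux := 6 | acc := 12 | (((-aux) * (aux + a)) >= (b + 3)): false | (((acc + aux) * min(aux, acc)) >= abs(a)): true | a := 0 | result -108. g: acc := 12 | cur := 6 | (((-cur) * (cur + a)) >= (b + 3)): false | (!(!(!(((acc + cur) * min(cur, acc)) < abs(a))))): true | a := 0 | result -108. Both give -108.
Checked all 72 inputs in the declared domain: the outputs agree on every one.
verdict: equivalent


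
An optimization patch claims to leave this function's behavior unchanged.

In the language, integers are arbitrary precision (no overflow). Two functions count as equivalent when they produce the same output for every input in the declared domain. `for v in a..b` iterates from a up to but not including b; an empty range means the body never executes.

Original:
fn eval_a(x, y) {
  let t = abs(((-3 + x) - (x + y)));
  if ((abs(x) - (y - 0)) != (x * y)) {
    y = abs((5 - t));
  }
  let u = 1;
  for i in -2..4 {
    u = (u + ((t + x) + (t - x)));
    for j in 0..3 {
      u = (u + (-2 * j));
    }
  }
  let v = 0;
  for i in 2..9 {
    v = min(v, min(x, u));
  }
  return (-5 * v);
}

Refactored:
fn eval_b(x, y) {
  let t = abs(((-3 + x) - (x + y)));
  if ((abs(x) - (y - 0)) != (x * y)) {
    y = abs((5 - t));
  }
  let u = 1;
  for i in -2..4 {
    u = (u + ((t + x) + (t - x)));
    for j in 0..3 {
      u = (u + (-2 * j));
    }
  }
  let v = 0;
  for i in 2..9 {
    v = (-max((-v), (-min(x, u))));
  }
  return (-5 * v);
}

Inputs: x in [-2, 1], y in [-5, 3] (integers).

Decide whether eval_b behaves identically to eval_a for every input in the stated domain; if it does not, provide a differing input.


Equivalent — the differences include min/max/abs usage differs, yet no declared input distinguishes the two.
As a probe, take x=-1, y=-4: eval_a runs t=1, then ((abs(x) - (y - 0)) != (x * y)) is true, then y=4, then u=1, then (i=-2), then u=3, then (j=0), then u=3, then (j=1), then u=1, then (j=2), then u=-3, then (i=-1), then u=-1, then (j=0), then u=-1, then (j=1), then u=-3, then (j=2), then u=-7, then (i=0), then u=-5, then (j=0), then u=-5, then (j=1), then u=-7, then (j=2), then u=-11, then (i=1), then u=-9, then (j=0), then u=-9, then (j=1), then u=-11, then (j=2), then u=-15, then (i=2), then u=-13, then (j=0), then u=-13, then (j=1), then u=-15, then (j=2), then u=-19, then (i=3), then u=-17, then (j=0), then u=-17, then (j=1), then u=-19, then (j=2), then u=-23, then v=0, then (i=2), then v=-23, then (i=3), then v=-23, then (i=4), then v=-23, then (i=5), then v=-23, then (i=6), then v=-23, then (i=7), then v=-23, then (i=8), then v=-23, then returns 115; eval_b runs t=1, then ((abs(x) - (y - 0)) != (x * y)) is true, then y=4, then u=1, then (i=-2), then u=3, then (j=0), then u=3, then (j=1), then u=1, then (j=2), then u=-3, then (i=-1), then u=-1, then (j=0), then u=-1, then (j=1), then u=-3, then (j=2), then u=-7, then (i=0), then u=-5, then (j=0), then u=-5, then (j=1), then u=-7, then (j=2), then u=-11, then (i=1), then u=-9, then (j=0), then u=-9, then (j=1), then u=-11, then (j=2), then u=-15, then (i=2), then u=-13, then (j=0), then u=-13, then (j=1), then u=-15, then (j=2), then u=-19, then (i=3), then u=-17, then (j=0), then u=-17, then (j=1), then u=-19, then (j=2), then u=-23, then v=0, then (i=2), then v=-23, then (i=3), then v=-23, then (i=4), then v=-23, then (i=5), then v=-23, then (i=6), then v=-23, then (i=7), then v=-23, then (i=8), then v=-23, then returns 115; both end at 115.
Across all 36 domain points the two functions coincide.
verdict: equivalent


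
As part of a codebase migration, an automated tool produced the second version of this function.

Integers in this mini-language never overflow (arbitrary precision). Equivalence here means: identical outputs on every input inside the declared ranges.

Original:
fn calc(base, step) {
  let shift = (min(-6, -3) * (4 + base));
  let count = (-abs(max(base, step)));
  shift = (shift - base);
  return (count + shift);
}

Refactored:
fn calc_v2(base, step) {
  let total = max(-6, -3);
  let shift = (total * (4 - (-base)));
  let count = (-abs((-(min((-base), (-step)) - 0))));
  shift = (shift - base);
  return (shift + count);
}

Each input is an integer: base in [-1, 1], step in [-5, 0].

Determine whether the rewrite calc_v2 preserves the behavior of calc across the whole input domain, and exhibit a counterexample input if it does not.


Input base=-1, step=-5: -18 from calc versus -9 from calc_v2.
verdict: not equivalent; witness: base=-1, step=-5


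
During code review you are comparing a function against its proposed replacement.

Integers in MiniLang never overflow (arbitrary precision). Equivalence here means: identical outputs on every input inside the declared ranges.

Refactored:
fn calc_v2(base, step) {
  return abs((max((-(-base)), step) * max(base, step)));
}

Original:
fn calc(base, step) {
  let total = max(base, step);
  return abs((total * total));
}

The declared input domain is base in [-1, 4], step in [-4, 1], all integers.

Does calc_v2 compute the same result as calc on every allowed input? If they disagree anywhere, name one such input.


This is a faithful refactor — local variable names differ, and statement counts differ, and min/max/abs usage differs, but the computed results match everywhere.
As a probe, take base=0, step=-3: calc runs total = 0; return 0; calc_v2 runs return 0; both end at 0.
Checked all 36 inputs in the declared domain: the outputs agree on every one.
verdict: equivalent


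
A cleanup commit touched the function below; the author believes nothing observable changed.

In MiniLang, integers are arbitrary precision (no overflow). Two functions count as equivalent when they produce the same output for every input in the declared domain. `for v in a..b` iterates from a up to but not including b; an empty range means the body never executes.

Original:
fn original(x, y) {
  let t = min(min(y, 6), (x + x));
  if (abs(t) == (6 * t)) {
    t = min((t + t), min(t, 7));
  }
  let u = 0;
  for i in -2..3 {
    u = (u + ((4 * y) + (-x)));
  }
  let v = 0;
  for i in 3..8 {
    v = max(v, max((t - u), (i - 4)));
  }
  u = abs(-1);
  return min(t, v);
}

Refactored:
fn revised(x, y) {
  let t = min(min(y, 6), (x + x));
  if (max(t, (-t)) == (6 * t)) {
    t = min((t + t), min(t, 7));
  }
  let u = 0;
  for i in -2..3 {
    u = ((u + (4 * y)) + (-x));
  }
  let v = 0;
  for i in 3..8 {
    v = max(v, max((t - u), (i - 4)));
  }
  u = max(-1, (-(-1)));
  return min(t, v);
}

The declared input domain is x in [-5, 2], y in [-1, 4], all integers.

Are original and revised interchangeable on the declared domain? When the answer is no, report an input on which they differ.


Equivalent — the differences include constant usage differs, min/max/abs usage differs, yet no declared input distinguishes the two.
As a probe, take x=-1, y=1: original runs t=-2, then (abs(t) == (6 * t)) is false, then u=0, then (i=-2), then u=5, then (i=-1), then u=10, then (i=0), then u=15, then (i=1), then u=20, then (i=2), then u=25, then v=0, then (i=3), then v=0, then (i=4), then v=0, then (i=5), then v=1, then (i=6), then v=2, then (i=7), then v=3, then u=1, then returns -2; revised runs t=-2, then (max(t, (-t)) == (6 * t)) is false, then u=0, then (i=-2), then u=5, then (i=-1), then u=10, then (i=0), then u=15, then (i=1), then u=20, then (i=2), then u=25, then v=0, then (i=3), then v=0, then (i=4), then v=0, then (i=5), then v=1, then (i=6), then v=2, then (i=7), then v=3, then u=1, then returns -2; both end at -2.
Sweeping the whole domain (48 inputs) finds no disagreement.
verdict: equivalent


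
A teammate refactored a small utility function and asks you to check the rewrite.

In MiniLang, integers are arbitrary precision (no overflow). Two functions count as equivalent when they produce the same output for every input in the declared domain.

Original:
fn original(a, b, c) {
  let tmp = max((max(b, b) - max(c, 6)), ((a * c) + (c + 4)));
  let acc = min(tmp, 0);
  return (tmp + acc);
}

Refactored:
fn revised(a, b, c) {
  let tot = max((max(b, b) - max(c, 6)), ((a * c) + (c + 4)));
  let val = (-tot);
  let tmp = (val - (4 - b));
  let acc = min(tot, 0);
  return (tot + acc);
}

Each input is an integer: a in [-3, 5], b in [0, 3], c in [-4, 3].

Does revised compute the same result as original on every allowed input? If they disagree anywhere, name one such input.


Equivalent — the differences include arithmetic usage differs; also constant usage differs; also statement counts differ; also local variable names differ, yet no declared input distinguishes the two.
Tracing a=4, b=3, c=-2: original: tmp=-3, then acc=-3, then returns -6 | revised: tot=-3, then val=3, then tmp=2, then acc=-3, then returns -6 — matching result -6.
Across all 288 domain points the two functions coincide.
verdict: equivalent


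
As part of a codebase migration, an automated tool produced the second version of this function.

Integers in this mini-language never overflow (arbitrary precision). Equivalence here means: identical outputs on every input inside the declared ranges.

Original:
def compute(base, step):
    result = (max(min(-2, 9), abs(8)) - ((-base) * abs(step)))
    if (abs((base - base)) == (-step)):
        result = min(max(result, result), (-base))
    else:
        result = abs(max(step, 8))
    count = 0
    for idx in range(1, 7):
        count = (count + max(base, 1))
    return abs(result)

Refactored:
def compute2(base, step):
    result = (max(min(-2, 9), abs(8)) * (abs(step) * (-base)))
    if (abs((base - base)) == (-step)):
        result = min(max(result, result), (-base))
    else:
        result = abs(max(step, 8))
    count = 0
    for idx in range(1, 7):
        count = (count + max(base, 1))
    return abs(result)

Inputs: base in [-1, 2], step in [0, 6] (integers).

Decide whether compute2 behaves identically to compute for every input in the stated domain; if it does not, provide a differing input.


Not equivalent: base=-1, step=0 separates them (1 vs 0).
compute: result = 8; (abs((base - base)) == (-step)) -> true; result = 1; count = 0; [idx=1]; count = 1; [idx=2]; count = 2; [idx=3]; count = 3; [idx=4]; count = 4; [idx=5]; count = 5; [idx=6]; count = 6; return 1
compute2: result = 0; (abs((base - base)) == (-step)) -> true; result = 0; count = 0; [idx=1]; count = 1; [idx=2]; count = 2; [idx=3]; count = 3; [idx=4]; count = 4; [idx=5]; count = 5; [idx=6]; count = 6; return 0
verdict: not equivalent; witness: base=-1, step=0


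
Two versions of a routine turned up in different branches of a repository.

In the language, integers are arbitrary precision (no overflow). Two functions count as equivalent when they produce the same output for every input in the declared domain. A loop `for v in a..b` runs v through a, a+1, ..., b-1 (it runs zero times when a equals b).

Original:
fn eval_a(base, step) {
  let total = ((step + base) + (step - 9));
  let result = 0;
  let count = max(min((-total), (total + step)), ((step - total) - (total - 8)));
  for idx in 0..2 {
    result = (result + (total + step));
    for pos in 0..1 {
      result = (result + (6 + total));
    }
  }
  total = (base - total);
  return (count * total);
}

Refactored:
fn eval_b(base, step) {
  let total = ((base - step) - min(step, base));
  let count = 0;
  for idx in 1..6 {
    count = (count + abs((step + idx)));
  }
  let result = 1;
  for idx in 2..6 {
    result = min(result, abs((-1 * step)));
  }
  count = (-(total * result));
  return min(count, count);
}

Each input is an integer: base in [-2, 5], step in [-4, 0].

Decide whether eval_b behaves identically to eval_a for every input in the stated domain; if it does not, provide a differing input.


There is a counterexample at base=-2, step=-4: 714 on one side, -6 on the other.
eval_a: total := -19 | result := 0 | count := 42 | iter idx=0: | result := -23 | iter pos=0: | result := -36 | iter idx=1: | result := -59 | iter pos=0: | result := -72 | total := 17 | result 714
eval_b: total := 6 | count := 0 | iter idx=1: | count := 3 | iter idx=2: | count := 5 | iter idx=3: | count := 6 | iter idx=4: | count := 6 | iter idx=5: | count := 7 | result := 1 | iter idx=2: | result := 1 | iter idx=3: | result := 1 | iter idx=4: | result := 1 | iter idx=5: | result := 1 | count := -6 | result -6
verdict: not equivalent; witness: base=-2, step=-4
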